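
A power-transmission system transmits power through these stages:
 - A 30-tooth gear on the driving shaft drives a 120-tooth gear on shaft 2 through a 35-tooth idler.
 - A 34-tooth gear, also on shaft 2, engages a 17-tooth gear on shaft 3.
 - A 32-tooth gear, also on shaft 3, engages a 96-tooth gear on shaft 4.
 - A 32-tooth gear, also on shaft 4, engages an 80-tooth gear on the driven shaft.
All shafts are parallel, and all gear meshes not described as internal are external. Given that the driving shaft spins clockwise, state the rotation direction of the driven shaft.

anticlockwise

the driving shaft → shaft 2: driver → idler → driven is 2 external meshes, 2 reversals → CW.
shaft 2 → shaft 3: external mesh, 1 reversal → CCW.
shaft 3 → shaft 4: external mesh, 1 reversal → CW.
shaft 4 → the driven shaft: external mesh, 1 reversal → CCW.
5 reversals in total — an odd number — so the driven shaft turns opposite to the driving shaft.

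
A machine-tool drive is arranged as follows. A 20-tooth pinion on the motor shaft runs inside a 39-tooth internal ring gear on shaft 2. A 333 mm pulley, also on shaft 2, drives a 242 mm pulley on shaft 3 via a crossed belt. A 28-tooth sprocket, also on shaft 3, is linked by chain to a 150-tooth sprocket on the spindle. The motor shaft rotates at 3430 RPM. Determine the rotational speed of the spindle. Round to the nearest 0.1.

451.8 RPM

internal gear 39/20 = 1.95 → 3430/1.95 = 1759 RPM
belt 242/333 = 0.72673 → 1759/0.72673 = 2420.4 RPM
chain 150/28 = 5.3571 → 2420.4/5.3571 = 451.81 RPM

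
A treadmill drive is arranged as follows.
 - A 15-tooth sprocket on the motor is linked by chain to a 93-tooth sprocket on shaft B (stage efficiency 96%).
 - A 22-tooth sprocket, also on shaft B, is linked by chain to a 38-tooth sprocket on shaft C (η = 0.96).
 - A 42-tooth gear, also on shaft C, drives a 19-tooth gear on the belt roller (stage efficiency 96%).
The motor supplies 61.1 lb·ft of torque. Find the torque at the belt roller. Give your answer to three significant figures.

chain 93/15 = 6.2 → τ = 61.1·6.2·0.96 = 363.67 lb·ft
chain 38/22 = 1.7273 → τ = 363.67·1.7273·0.96 = 603.03 lb·ft
gear mesh 19/42 = 0.45238 → τ = 603.03·0.45238·0.96 = 261.89 lb·ft

262 lb·ft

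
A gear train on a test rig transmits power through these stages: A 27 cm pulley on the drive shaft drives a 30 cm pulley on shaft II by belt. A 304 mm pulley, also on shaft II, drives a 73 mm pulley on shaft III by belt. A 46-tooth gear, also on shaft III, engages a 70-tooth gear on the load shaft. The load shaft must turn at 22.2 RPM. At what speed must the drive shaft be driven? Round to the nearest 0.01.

9.01 RPM

Overall ratio R = 1.1111 × 0.24013 × 1.5217 = 0.40602.
Required input speed = output speed × R = 22.2 × 0.40602 = 9.0136 RPM.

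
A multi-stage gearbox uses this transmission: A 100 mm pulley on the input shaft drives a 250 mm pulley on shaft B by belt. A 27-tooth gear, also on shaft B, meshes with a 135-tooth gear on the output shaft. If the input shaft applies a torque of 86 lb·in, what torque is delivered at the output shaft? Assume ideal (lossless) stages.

belt 250/100 = 2.5 → τ = 86·2.5 = 215 lb·in
gear mesh 135/27 = 5 → τ = 215·5 = 1075 lb·in

1075 lb·in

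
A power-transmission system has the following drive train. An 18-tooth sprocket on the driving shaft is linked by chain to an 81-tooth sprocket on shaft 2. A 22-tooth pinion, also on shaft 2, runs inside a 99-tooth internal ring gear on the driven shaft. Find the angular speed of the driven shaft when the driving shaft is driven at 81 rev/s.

4 rev/s

chain 81/18 = 4.5 → 81/4.5 = 18 rev/s
internal gear 99/22 = 4.5 → 18/4.5 = 4 rev/s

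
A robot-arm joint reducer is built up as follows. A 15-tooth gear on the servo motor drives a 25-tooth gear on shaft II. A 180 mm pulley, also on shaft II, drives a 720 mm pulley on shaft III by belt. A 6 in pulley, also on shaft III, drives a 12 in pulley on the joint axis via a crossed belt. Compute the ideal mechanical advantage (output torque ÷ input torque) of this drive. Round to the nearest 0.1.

Each stage contributes driven/driver: gear mesh 25/15 = 1.6667, belt 720/180 = 4, belt 12/6 = 2.
Overall: 1.6667 × 4 × 2 = 13.333.

13.3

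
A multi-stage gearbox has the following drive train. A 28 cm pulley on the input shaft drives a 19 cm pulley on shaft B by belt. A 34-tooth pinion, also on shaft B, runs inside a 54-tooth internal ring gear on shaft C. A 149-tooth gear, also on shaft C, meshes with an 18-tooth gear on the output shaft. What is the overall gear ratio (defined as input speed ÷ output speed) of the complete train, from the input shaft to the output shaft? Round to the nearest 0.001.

0.130

Each stage contributes driven/driver: belt 19/28 = 0.67857, internal gear 54/34 = 1.5882, gear mesh 18/149 = 0.12081.
Overall: 0.67857 × 1.5882 × 0.12081 = 0.1302.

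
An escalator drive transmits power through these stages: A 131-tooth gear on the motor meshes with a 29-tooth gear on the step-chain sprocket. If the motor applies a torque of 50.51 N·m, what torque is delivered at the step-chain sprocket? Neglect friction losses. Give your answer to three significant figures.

Gear mesh: ratio = 29/131 = 0.22137; torque at the step-chain sprocket = 50.51 × 0.22137 = 11.182 N·m.

11.2 N·m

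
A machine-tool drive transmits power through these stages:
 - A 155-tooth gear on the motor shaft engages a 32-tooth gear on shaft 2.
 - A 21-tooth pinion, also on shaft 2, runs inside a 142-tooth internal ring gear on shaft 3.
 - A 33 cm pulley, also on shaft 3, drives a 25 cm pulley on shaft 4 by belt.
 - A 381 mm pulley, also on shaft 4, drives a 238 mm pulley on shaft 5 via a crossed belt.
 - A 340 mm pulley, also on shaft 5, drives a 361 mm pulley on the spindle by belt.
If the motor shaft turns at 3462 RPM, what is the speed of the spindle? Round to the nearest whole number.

4936 RPM

Gear mesh: ratio = 32/155 = 0.20645, so shaft 2 turns at 3462 / 0.20645 = 16769 RPM.
Internal gear: ratio = 142/21 = 6.7619, so shaft 3 turns at 16769 / 6.7619 = 2479.9 RPM.
Belt: ratio = 25/33 = 0.75758, so shaft 4 turns at 2479.9 / 0.75758 = 3273.5 RPM.
Belt: ratio = 238/381 = 0.62467, so shaft 5 turns at 3273.5 / 0.62467 = 5240.4 RPM.
Belt: ratio = 361/340 = 1.0618, so the spindle turns at 5240.4 / 1.0618 = 4935.5 RPM.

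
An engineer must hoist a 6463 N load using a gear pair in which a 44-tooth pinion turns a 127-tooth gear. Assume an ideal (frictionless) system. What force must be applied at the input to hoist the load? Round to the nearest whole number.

2239 N

Gear pair MA = 127/44 = 2.8864.
Effort = load / MA = 6463 / 2.8864 = 2239.1 N.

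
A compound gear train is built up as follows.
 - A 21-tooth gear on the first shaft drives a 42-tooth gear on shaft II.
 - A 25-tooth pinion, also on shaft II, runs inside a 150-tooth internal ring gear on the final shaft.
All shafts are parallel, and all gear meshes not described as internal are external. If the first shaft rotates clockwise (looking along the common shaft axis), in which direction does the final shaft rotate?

the first shaft → shaft II: external mesh, 1 reversal → CCW.
shaft II → the final shaft: internal mesh, same direction → CCW.
1 reversal in total — an odd number — so the final shaft turns opposite to the first shaft.

anticlockwise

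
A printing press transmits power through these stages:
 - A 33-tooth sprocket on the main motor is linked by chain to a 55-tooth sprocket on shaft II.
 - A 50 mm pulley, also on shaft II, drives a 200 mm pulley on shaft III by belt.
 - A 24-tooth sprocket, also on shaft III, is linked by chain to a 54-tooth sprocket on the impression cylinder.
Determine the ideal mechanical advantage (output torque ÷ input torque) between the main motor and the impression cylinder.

Each stage contributes driven/driver: chain 55/33 = 1.6667, belt 200/50 = 4, chain 54/24 = 2.25.
Overall: 1.6667 × 4 × 2.25 = 15.

15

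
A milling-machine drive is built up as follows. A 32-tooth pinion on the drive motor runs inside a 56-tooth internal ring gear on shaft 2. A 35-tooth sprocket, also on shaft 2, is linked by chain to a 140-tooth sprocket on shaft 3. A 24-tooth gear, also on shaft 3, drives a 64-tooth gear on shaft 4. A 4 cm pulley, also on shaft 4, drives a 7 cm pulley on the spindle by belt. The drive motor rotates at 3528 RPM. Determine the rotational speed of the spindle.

108 RPM

the drive motor → shaft 2 (internal gear, 56/32): 3528 ÷ 1.75 = 2016 RPM
shaft 2 → shaft 3 (chain, 140/35): 2016 ÷ 4 = 504 RPM
shaft 3 → shaft 4 (gear mesh, 64/24): 504 ÷ 2.6667 = 189 RPM
shaft 4 → the spindle (belt, 7/4): 189 ÷ 1.75 = 108 RPM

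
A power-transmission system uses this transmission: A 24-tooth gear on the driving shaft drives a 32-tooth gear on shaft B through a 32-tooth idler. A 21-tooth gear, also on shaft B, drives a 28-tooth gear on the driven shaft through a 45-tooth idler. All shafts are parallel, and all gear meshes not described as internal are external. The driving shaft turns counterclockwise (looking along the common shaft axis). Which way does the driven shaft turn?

counterclockwise

the driving shaft → shaft B: driver → idler → driven is 2 external meshes, 2 reversals → CCW.
shaft B → the driven shaft: driver → idler → driven is 2 external meshes, 2 reversals → CCW.
4 reversals in total — an even number — so the driven shaft turns the same way as the driving shaft.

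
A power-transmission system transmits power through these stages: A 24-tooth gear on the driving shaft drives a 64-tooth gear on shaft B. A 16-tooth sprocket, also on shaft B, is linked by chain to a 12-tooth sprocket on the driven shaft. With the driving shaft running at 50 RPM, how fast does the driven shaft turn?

gear mesh 64/24 = 2.6667 → 50/2.6667 = 18.75 RPM
chain 12/16 = 0.75 → 18.75/0.75 = 25 RPM

25 RPM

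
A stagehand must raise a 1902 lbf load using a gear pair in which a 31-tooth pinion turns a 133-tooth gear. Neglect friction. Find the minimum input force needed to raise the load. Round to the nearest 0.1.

Gear pair MA = 133/31 = 4.2903.
Effort = load / MA = 1902 / 4.2903 = 443.32 lbf.

443.3 lbf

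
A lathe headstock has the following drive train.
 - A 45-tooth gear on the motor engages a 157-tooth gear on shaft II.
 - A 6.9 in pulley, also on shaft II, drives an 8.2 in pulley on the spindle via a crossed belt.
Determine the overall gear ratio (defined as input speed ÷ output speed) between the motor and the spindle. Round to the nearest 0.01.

Each stage contributes driven/driver: gear mesh 157/45 = 3.4889, belt 8.2/6.9 = 1.1884.
Overall: 3.4889 × 1.1884 = 4.1462.

4.15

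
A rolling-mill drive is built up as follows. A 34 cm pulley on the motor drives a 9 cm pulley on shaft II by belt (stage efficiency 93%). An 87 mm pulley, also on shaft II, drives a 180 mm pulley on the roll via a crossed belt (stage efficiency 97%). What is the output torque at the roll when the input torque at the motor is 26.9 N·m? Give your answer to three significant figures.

Belt: ratio = 9/34 = 0.26471; torque at shaft II = 26.9 × 0.26471 × 0.93 = 6.6221 N·m.
Belt: ratio = 180/87 = 2.069; torque at the roll = 6.6221 × 2.069 × 0.97 = 13.29 N·m.

13.3 N·m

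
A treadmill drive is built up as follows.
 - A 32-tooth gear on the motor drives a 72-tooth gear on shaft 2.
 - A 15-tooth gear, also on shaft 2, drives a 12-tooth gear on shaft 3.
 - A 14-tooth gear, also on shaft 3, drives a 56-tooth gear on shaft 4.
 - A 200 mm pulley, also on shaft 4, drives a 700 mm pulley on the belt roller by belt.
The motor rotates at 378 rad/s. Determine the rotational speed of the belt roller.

the motor → shaft 2 (gear mesh, 72/32): 378 ÷ 2.25 = 168 rad/s
shaft 2 → shaft 3 (gear mesh, 12/15): 168 ÷ 0.8 = 210 rad/s
shaft 3 → shaft 4 (gear mesh, 56/14): 210 ÷ 4 = 52.5 rad/s
shaft 4 → the belt roller (belt, 700/200): 52.5 ÷ 3.5 = 15 rad/s

15 rad/s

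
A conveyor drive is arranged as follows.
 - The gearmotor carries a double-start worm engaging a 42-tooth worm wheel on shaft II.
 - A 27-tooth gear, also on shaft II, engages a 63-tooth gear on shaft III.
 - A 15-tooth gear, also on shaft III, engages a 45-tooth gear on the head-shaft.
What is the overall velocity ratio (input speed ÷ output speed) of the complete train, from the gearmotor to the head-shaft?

147

Each stage contributes driven/driver: worm 42/2 = 21, gear mesh 63/27 = 2.3333, gear mesh 45/15 = 3.
Overall: 21 × 2.3333 × 3 = 147.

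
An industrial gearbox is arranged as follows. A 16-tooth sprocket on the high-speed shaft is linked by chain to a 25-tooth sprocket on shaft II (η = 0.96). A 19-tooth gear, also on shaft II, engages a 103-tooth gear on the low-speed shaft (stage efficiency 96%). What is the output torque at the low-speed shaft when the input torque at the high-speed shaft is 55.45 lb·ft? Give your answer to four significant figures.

After the chain (25/16): 55.45 × 1.5625 × 0.96 = 83.175 lb·ft
After the gear mesh (103/19): 83.175 × 5.4211 × 0.96 = 432.86 lb·ft

432.9 lb·ft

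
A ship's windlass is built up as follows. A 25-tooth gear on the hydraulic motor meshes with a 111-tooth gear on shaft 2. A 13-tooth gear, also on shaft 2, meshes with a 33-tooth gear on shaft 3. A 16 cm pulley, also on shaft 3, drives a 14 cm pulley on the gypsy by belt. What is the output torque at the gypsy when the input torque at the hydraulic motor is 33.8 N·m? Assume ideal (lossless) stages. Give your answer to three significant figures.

Gear mesh: ratio = 111/25 = 4.44; torque at shaft 2 = 33.8 × 4.44 = 150.07 N·m.
Gear mesh: ratio = 33/13 = 2.5385; torque at shaft 3 = 150.07 × 2.5385 = 380.95 N·m.
Belt: ratio = 14/16 = 0.875; torque at the gypsy = 380.95 × 0.875 = 333.33 N·m.

333 N·m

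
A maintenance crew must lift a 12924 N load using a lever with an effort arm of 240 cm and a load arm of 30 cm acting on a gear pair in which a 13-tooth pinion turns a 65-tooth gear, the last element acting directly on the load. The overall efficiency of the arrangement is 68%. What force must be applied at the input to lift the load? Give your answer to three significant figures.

Lever MA = effort arm / load arm = 240/30 = 8.
Gear pair MA = 65/13 = 5.
Combined ideal MA = 8 × 5 = 40.
Actual MA = 40 × 0.68 = 27.2.
Effort = load / actual MA = 12924 / 27.2 = 475.15 N.

475 N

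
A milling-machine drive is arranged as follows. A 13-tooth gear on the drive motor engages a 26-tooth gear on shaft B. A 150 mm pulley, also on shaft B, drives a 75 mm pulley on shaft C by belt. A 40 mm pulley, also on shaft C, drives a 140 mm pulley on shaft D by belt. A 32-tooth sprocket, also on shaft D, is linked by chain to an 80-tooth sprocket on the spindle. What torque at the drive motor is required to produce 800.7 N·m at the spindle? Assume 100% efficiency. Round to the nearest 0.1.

Overall ratio R = 2 × 0.5 × 3.5 × 2.5 = 8.75.
Input torque = output torque / R = 800.7 / 8.75 = 91.509 N·m.

91.5 N·m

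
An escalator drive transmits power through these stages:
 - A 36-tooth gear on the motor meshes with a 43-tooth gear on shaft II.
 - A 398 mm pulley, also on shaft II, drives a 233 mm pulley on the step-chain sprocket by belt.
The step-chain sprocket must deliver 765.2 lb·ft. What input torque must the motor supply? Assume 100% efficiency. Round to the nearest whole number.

Overall ratio R = 1.1944 × 0.58543 = 0.69926.
Input torque = output torque / R = 765.2 / 0.69926 = 1094.3 lb·ft.

1094 lb·ft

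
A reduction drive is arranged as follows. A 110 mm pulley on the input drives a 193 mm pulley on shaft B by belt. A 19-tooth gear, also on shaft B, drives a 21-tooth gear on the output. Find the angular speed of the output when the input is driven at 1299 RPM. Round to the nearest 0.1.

669.9 RPM

the input → shaft B (belt, 193/110): 1299 ÷ 1.7545 = 740.36 RPM
shaft B → the output (gear mesh, 21/19): 740.36 ÷ 1.1053 = 669.85 RPM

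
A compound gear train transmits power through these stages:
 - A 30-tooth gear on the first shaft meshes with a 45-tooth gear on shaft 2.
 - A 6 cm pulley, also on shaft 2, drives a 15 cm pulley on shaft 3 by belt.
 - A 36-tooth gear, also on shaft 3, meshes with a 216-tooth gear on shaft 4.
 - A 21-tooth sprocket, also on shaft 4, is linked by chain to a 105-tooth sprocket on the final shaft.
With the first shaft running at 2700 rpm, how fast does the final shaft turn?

24 rpm

Gear mesh: ratio = 45/30 = 1.5, so shaft 2 turns at 2700 / 1.5 = 1800 rpm.
Belt: ratio = 15/6 = 2.5, so shaft 3 turns at 1800 / 2.5 = 720 rpm.
Gear mesh: ratio = 216/36 = 6, so shaft 4 turns at 720 / 6 = 120 rpm.
Chain: ratio = 105/21 = 5, so the final shaft turns at 120 / 5 = 24 rpm.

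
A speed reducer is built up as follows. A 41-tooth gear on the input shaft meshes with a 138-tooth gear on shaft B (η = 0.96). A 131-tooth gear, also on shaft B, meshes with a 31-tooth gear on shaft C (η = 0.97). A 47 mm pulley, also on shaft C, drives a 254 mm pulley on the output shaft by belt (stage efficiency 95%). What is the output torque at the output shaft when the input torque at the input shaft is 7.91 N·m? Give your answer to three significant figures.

Gear mesh: ratio = 138/41 = 3.3659; torque at shaft B = 7.91 × 3.3659 × 0.96 = 25.559 N·m.
Gear mesh: ratio = 31/131 = 0.23664; torque at shaft C = 25.559 × 0.23664 × 0.97 = 5.8669 N·m.
Belt: ratio = 254/47 = 5.4043; torque at the output shaft = 5.8669 × 5.4043 × 0.95 = 30.121 N·m.

30.1 N·m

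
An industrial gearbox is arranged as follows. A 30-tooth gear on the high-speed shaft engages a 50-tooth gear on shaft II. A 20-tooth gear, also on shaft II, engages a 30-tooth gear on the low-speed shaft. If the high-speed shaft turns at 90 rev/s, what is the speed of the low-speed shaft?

the high-speed shaft → shaft II (gear mesh, 50/30): 90 ÷ 1.6667 = 54 rev/s
shaft II → the low-speed shaft (gear mesh, 30/20): 54 ÷ 1.5 = 36 rev/s

36 rev/s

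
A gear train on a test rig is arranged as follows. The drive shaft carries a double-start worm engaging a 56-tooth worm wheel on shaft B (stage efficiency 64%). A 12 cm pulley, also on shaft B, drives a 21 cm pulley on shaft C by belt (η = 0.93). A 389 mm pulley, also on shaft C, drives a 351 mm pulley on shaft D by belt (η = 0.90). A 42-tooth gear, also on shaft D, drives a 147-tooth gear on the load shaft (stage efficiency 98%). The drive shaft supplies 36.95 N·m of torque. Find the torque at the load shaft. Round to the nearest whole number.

worm 56/2 = 28 → τ = 36.95·28·0.64 = 662.14 N·m
belt 21/12 = 1.75 → τ = 662.14·1.75·0.93 = 1077.6 N·m
belt 351/389 = 0.90231 → τ = 1077.6·0.90231·0.90 = 875.13 N·m
gear mesh 147/42 = 3.5 → τ = 875.13·3.5·0.98 = 3001.7 N·m

3002 N·m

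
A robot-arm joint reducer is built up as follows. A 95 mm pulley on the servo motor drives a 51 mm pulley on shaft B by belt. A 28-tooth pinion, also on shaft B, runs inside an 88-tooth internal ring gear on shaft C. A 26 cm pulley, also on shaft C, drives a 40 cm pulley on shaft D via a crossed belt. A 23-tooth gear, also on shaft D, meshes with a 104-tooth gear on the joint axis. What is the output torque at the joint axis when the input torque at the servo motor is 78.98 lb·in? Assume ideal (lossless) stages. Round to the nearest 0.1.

927.0 lb·in

belt 51/95 = 0.53684 → τ = 78.98·0.53684 = 42.4 lb·in
internal gear 88/28 = 3.1429 → τ = 42.4·3.1429 = 133.26 lb·in
belt 40/26 = 1.5385 → τ = 133.26·1.5385 = 205.01 lb·in
gear mesh 104/23 = 4.5217 → τ = 205.01·4.5217 = 927 lb·in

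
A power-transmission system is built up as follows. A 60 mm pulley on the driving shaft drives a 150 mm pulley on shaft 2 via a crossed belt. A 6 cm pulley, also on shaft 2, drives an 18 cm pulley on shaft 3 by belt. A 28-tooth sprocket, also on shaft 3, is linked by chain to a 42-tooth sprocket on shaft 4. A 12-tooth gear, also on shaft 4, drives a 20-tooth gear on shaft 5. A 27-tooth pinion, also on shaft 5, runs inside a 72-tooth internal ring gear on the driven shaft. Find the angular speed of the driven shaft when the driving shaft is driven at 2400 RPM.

the driving shaft → shaft 2 (belt, 150/60): 2400 ÷ 2.5 = 960 RPM
shaft 2 → shaft 3 (belt, 18/6): 960 ÷ 3 = 320 RPM
shaft 3 → shaft 4 (chain, 42/28): 320 ÷ 1.5 = 213.33 RPM
shaft 4 → shaft 5 (gear mesh, 20/12): 213.33 ÷ 1.6667 = 128 RPM
shaft 5 → the driven shaft (internal gear, 72/27): 128 ÷ 2.6667 = 48 RPM

48 RPM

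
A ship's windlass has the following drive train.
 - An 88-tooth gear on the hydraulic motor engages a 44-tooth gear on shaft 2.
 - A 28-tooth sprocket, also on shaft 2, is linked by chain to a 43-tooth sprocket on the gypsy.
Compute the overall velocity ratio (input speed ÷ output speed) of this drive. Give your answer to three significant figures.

0.768

Each stage contributes driven/driver: gear mesh 44/88 = 0.5, chain 43/28 = 1.5357.
Overall: 0.5 × 1.5357 = 0.76786.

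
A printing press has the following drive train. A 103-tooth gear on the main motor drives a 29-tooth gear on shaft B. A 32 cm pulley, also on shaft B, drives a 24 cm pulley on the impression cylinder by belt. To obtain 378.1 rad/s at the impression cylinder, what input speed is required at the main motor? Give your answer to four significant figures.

79.84 rad/s

Overall ratio R = 0.28155 × 0.75 = 0.21117.
Required input speed = output speed × R = 378.1 × 0.21117 = 79.842 rad/s.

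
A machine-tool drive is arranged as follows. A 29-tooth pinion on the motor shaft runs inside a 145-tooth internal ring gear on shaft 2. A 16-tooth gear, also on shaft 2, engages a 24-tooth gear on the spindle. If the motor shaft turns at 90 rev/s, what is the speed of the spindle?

12 rev/s

the motor shaft → shaft 2 (internal gear, 145/29): 90 ÷ 5 = 18 rev/s
shaft 2 → the spindle (gear mesh, 24/16): 18 ÷ 1.5 = 12 rev/s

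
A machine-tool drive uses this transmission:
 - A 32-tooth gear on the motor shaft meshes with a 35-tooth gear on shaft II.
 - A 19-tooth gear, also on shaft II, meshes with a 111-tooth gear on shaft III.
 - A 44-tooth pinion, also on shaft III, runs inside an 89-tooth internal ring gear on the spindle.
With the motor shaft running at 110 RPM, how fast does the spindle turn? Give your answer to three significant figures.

8.51 RPM

the motor shaft → shaft II (gear mesh, 35/32): 110 ÷ 1.0938 = 100.57 RPM
shaft II → shaft III (gear mesh, 111/19): 100.57 ÷ 5.8421 = 17.215 RPM
shaft III → the spindle (internal gear, 89/44): 17.215 ÷ 2.0227 = 8.5108 RPM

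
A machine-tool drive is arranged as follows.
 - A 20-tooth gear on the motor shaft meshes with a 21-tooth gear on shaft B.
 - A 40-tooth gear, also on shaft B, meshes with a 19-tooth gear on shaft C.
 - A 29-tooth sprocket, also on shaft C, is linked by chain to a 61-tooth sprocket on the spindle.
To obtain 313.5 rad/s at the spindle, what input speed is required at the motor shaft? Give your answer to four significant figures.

Overall ratio R = 1.05 × 0.475 × 2.1034 = 1.0491.
Required input speed = output speed × R = 313.5 × 1.0491 = 328.89 rad/s.

328.9 rad/s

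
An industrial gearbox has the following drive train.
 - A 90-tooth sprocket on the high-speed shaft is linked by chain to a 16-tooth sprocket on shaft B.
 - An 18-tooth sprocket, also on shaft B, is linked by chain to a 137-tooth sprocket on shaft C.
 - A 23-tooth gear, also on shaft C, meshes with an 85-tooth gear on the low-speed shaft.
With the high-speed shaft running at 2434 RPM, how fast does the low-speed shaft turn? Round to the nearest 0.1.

Chain: ratio = 16/90 = 0.17778, so shaft B turns at 2434 / 0.17778 = 13691 RPM.
Chain: ratio = 137/18 = 7.6111, so shaft C turns at 13691 / 7.6111 = 1798.9 RPM.
Gear mesh: ratio = 85/23 = 3.6957, so the low-speed shaft turns at 1798.9 / 3.6957 = 486.75 RPM.

486.7 RPM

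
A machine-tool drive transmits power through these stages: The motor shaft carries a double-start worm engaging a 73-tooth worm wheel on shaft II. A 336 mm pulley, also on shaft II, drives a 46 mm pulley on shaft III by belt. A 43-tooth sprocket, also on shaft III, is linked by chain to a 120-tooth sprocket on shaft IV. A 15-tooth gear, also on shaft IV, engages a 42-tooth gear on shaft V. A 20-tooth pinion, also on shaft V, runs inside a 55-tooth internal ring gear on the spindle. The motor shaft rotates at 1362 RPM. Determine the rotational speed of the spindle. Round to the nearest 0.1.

Worm: ratio = 73/2 = 36.5, so shaft II turns at 1362 / 36.5 = 37.315 RPM.
Belt: ratio = 46/336 = 0.1369, so shaft III turns at 37.315 / 0.1369 = 272.56 RPM.
Chain: ratio = 120/43 = 2.7907, so shaft IV turns at 272.56 / 2.7907 = 97.668 RPM.
Gear mesh: ratio = 42/15 = 2.8, so shaft V turns at 97.668 / 2.8 = 34.881 RPM.
Internal gear: ratio = 55/20 = 2.75, so the spindle turns at 34.881 / 2.75 = 12.684 RPM.

12.7 RPM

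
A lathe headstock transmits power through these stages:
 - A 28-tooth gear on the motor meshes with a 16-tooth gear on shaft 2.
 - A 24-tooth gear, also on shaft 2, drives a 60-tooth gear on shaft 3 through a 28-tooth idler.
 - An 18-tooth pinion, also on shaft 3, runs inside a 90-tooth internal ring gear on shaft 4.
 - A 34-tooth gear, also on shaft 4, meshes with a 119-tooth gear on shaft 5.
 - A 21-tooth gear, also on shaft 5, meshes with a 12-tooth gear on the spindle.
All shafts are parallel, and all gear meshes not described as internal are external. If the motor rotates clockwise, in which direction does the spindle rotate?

counterclockwise

the motor → shaft 2: external mesh, 1 reversal → CCW.
shaft 2 → shaft 3: driver → idler → driven is 2 external meshes, 2 reversals → CCW.
shaft 3 → shaft 4: internal mesh, same direction → CCW.
shaft 4 → shaft 5: external mesh, 1 reversal → CW.
shaft 5 → the spindle: external mesh, 1 reversal → CCW.
5 reversals in total — an odd number — so the spindle turns opposite to the motor.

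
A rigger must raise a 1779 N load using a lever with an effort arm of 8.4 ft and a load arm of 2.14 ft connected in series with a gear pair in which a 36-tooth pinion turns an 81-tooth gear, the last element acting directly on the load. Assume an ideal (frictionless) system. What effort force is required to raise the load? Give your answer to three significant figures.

Lever MA = effort arm / load arm = 8.4/2.14 = 3.9252.
Gear pair MA = 81/36 = 2.25.
Combined ideal MA = 3.9252 × 2.25 = 8.8318.
Effort = load / MA = 1779 / 8.8318 = 201.43 N.

201 N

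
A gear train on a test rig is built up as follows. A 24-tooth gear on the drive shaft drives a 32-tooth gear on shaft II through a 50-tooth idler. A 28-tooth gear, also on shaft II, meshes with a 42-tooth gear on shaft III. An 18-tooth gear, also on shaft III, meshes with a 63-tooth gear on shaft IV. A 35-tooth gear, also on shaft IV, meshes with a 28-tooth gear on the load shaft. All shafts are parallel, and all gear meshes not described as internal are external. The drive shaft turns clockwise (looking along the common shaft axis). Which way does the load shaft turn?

counterclockwise

the drive shaft → shaft II: driver → idler → driven is 2 external meshes, 2 reversals → CW.
shaft II → shaft III: external mesh, 1 reversal → CCW.
shaft III → shaft IV: external mesh, 1 reversal → CW.
shaft IV → the load shaft: external mesh, 1 reversal → CCW.
5 reversals in total — an odd number — so the load shaft turns opposite to the drive shaft.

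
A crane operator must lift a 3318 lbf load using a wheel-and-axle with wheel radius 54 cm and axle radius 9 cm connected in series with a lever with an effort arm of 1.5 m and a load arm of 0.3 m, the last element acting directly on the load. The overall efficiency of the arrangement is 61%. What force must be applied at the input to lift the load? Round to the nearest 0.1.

Wheel-and-axle MA = R/r = 54/9 = 6.
Lever MA = effort arm / load arm = 1.5/0.3 = 5.
Combined ideal MA = 6 × 5 = 30.
Actual MA = 30 × 0.61 = 18.3.
Effort = load / actual MA = 3318 / 18.3 = 181.31 lbf.

181.3 lbf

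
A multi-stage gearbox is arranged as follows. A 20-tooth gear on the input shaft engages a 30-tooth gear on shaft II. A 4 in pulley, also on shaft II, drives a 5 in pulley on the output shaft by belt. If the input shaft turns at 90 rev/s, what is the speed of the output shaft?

48 rev/s

Gear mesh: ratio = 30/20 = 1.5, so shaft II turns at 90 / 1.5 = 60 rev/s.
Belt: ratio = 5/4 = 1.25, so the output shaft turns at 60 / 1.25 = 48 rev/s.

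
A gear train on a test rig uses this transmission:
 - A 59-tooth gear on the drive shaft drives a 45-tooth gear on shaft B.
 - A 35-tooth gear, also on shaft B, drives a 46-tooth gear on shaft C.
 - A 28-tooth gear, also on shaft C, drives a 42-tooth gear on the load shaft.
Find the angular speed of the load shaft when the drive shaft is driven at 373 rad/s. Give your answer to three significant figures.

gear mesh 45/59 = 0.76271 → 373/0.76271 = 489.04 rad/s
gear mesh 46/35 = 1.3143 → 489.04/1.3143 = 372.1 rad/s
gear mesh 42/28 = 1.5 → 372.1/1.5 = 248.07 rad/s

248 rad/s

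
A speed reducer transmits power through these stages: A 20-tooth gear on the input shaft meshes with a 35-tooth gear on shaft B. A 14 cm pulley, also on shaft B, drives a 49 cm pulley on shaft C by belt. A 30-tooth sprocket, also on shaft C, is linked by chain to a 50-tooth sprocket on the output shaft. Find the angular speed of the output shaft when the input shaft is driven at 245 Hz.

the input shaft → shaft B (gear mesh, 35/20): 245 ÷ 1.75 = 140 Hz
shaft B → shaft C (belt, 49/14): 140 ÷ 3.5 = 40 Hz
shaft C → the output shaft (chain, 50/30): 40 ÷ 1.6667 = 24 Hz

24 Hz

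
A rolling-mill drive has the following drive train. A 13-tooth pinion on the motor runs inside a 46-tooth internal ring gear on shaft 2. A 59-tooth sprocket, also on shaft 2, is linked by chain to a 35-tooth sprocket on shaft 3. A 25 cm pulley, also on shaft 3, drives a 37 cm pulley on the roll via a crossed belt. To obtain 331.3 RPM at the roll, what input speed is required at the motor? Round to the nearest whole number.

1029 RPM

Overall ratio R = 3.5385 × 0.59322 × 1.48 = 3.1066.
Required input speed = output speed × R = 331.3 × 3.1066 = 1029.2 RPM.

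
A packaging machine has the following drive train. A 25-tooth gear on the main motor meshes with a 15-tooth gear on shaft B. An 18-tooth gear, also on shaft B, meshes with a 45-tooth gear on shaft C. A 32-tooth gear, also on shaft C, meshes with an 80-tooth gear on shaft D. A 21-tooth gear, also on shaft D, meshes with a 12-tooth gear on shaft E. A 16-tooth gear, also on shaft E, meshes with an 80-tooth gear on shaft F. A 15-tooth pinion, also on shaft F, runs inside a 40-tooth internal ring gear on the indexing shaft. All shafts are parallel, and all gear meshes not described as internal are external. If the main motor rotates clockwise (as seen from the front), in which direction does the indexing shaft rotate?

the main motor → shaft B: external mesh, 1 reversal → CCW.
shaft B → shaft C: external mesh, 1 reversal → CW.
shaft C → shaft D: external mesh, 1 reversal → CCW.
shaft D → shaft E: external mesh, 1 reversal → CW.
shaft E → shaft F: external mesh, 1 reversal → CCW.
shaft F → the indexing shaft: internal mesh, same direction → CCW.
5 reversals in total — an odd number — so the indexing shaft turns opposite to the main motor.

anticlockwise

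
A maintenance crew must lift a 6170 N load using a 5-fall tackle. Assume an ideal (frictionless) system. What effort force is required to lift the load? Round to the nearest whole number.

Block-and-tackle MA = number of supporting rope parts = 5.
Effort = load / MA = 6170 / 5 = 1234 N.

1234 N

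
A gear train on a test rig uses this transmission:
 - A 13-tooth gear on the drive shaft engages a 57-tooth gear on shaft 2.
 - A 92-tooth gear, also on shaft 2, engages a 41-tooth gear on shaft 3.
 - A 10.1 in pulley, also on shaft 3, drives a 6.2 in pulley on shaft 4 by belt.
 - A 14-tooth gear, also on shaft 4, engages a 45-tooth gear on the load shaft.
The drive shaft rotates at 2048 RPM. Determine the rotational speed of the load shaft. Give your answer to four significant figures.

gear mesh 57/13 = 4.3846 → 2048/4.3846 = 467.09 RPM
gear mesh 41/92 = 0.44565 → 467.09/0.44565 = 1048.1 RPM
belt 6.2/10.1 = 0.61386 → 1048.1/0.61386 = 1707.4 RPM
gear mesh 45/14 = 3.2143 → 1707.4/3.2143 = 531.19 RPM

531.2 RPM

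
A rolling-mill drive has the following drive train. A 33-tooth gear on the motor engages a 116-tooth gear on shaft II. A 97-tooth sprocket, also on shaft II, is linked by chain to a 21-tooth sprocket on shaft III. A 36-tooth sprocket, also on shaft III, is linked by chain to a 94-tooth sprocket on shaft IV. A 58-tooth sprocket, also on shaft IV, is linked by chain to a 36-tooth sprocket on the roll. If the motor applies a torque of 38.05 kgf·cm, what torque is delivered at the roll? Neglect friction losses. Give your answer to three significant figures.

46.9 kgf·cm

Gear mesh: ratio = 116/33 = 3.5152; torque at shaft II = 38.05 × 3.5152 = 133.75 kgf·cm.
Chain: ratio = 21/97 = 0.21649; torque at shaft III = 133.75 × 0.21649 = 28.957 kgf·cm.
Chain: ratio = 94/36 = 2.6111; torque at shaft IV = 28.957 × 2.6111 = 75.609 kgf·cm.
Chain: ratio = 36/58 = 0.62069; torque at the roll = 75.609 × 0.62069 = 46.93 kgf·cm.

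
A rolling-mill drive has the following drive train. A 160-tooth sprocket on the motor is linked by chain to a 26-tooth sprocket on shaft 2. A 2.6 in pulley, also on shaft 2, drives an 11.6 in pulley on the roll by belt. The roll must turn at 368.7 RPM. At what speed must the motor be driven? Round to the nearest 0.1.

267.3 RPM

Overall ratio R = 0.1625 × 4.4615 = 0.725.
Required input speed = output speed × R = 368.7 × 0.725 = 267.31 RPM.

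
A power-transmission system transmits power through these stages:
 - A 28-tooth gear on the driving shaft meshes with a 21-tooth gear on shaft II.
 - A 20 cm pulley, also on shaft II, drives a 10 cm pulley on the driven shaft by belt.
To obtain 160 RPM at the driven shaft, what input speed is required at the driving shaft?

Overall ratio R = 0.75 × 0.5 = 0.375.
Required input speed = output speed × R = 160 × 0.375 = 60 RPM.

60 RPM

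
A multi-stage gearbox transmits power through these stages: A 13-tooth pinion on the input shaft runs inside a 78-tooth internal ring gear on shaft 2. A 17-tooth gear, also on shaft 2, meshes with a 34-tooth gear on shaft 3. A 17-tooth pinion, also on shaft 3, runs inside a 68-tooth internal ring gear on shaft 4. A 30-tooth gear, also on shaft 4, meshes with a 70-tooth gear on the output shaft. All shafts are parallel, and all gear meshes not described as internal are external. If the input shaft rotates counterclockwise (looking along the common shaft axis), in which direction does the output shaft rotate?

counterclockwise

the input shaft → shaft 2: internal mesh, same direction → CCW.
shaft 2 → shaft 3: external mesh, 1 reversal → CW.
shaft 3 → shaft 4: internal mesh, same direction → CW.
shaft 4 → the output shaft: external mesh, 1 reversal → CCW.
2 reversals in total — an even number — so the output shaft turns the same way as the input shaft.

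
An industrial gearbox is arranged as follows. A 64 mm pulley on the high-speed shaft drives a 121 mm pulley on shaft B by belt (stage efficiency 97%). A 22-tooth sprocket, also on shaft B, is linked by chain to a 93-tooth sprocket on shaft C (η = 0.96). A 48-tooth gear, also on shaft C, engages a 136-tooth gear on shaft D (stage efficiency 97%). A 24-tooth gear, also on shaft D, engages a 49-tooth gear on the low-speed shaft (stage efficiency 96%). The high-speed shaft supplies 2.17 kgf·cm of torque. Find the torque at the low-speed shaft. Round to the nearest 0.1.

Belt: ratio = 121/64 = 1.8906; torque at shaft B = 2.17 × 1.8906 × 0.97 = 3.9796 kgf·cm.
Chain: ratio = 93/22 = 4.2273; torque at shaft C = 3.9796 × 4.2273 × 0.96 = 16.15 kgf·cm.
Gear mesh: ratio = 136/48 = 2.8333; torque at shaft D = 16.15 × 2.8333 × 0.97 = 44.385 kgf·cm.
Gear mesh: ratio = 49/24 = 2.0417; torque at the low-speed shaft = 44.385 × 2.0417 × 0.96 = 86.995 kgf·cm.

87.0 kgf·cm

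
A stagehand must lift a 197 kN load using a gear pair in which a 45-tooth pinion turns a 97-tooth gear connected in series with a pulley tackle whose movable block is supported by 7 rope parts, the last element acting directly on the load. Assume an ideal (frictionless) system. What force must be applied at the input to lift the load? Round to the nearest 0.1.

Gear pair MA = 97/45 = 2.1556.
Block-and-tackle MA = number of supporting rope parts = 7.
Combined ideal MA = 2.1556 × 7 = 15.089.
Effort = load / MA = 197 / 15.089 = 13.056 kN.

13.1 kN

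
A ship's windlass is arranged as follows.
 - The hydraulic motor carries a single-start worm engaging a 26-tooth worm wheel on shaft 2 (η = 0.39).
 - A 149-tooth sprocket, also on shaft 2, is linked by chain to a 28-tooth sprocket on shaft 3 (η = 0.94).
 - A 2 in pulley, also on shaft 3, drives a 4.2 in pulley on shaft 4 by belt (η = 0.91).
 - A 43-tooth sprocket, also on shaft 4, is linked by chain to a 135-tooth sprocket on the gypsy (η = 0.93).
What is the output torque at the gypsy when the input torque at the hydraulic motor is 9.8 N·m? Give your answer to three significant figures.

97.9 N·m

After the worm (26/1): 9.8 × 26 × 0.39 = 99.372 N·m
After the chain (28/149): 99.372 × 0.18792 × 0.94 = 17.553 N·m
After the belt (4.2/2): 17.553 × 2.1 × 0.91 = 33.545 N·m
After the chain (135/43): 33.545 × 3.1395 × 0.93 = 97.943 N·m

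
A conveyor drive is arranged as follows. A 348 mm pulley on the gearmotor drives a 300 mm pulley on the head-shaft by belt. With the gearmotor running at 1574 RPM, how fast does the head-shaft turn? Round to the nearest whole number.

Belt: ratio = 300/348 = 0.86207, so the head-shaft turns at 1574 / 0.86207 = 1825.8 RPM.

1826 RPM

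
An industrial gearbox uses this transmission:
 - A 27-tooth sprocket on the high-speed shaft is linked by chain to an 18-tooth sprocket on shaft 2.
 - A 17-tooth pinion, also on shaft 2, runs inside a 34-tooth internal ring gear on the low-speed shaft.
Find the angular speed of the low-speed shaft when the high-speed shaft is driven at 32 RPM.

24 RPM

chain 18/27 = 0.66667 → 32/0.66667 = 48 RPM
internal gear 34/17 = 2 → 48/2 = 24 RPM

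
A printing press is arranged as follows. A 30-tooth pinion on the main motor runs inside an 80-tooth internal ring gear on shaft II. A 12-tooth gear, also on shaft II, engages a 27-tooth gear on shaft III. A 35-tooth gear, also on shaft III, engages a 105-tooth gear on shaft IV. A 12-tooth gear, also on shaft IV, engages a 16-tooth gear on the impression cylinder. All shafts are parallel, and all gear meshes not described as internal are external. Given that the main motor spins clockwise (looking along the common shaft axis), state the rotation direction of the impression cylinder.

the main motor → shaft II: internal mesh, same direction → CW.
shaft II → shaft III: external mesh, 1 reversal → CCW.
shaft III → shaft IV: external mesh, 1 reversal → CW.
shaft IV → the impression cylinder: external mesh, 1 reversal → CCW.
3 reversals in total — an odd number — so the impression cylinder turns opposite to the main motor.

counterclockwise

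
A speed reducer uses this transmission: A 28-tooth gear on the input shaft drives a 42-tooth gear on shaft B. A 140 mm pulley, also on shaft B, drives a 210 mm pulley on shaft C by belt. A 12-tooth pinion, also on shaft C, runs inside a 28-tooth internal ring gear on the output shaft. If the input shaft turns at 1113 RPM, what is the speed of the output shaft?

the input shaft → shaft B (gear mesh, 42/28): 1113 ÷ 1.5 = 742 RPM
shaft B → shaft C (belt, 210/140): 742 ÷ 1.5 = 494.67 RPM
shaft C → the output shaft (internal gear, 28/12): 494.67 ÷ 2.3333 = 212 RPM

212 RPM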